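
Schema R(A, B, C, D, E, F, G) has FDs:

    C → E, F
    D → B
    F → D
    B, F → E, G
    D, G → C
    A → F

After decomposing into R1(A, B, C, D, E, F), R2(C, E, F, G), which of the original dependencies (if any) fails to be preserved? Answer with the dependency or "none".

Check D, G → C: no single fragment contains all of {C, D, G}, and the restricted closure of {D, G} across the fragments never reaches {C}.
C → E, F is preserved.
D → B is preserved.
F → D is preserved.
B, F → E, G is preserved.
A → F is preserved.

D, G → C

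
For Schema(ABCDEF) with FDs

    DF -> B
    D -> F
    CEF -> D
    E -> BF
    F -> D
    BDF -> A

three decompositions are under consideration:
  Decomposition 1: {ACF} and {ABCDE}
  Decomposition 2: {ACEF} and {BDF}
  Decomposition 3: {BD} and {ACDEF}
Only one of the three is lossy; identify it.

Decomposition 1: common = {AC}, closure = {AC} → lossy.
Decomposition 2: common = {F}, closure = {ABDF} → lossless.
Decomposition 3: common = {D}, closure = {ABDF} → lossless.

Decomposition 1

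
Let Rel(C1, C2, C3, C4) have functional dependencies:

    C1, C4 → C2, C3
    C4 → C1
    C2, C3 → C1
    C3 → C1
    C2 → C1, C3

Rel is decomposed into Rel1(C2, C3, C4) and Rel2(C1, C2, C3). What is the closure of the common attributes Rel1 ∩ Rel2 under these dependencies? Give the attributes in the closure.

Rel1 ∩ Rel2 = {C2, C3}.
C2, C3 → C1 applies, adding C1
Closure: {C1, C2, C3}.

C1, C2, C3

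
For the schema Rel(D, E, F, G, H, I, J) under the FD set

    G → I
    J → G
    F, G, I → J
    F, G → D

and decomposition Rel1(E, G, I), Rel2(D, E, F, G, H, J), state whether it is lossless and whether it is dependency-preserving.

lossless and dependency-preserving

Lossless test: (E, G)⁺ = {E, G, I}, which contains all of one fragment — lossless.
Dependency preservation: F, G, I → J is not contained in any single fragment, but the restricted closure of its left-hand side across the fragments still reaches the right-hand side; the remaining FDs each lie inside some fragment. All dependencies are preserved.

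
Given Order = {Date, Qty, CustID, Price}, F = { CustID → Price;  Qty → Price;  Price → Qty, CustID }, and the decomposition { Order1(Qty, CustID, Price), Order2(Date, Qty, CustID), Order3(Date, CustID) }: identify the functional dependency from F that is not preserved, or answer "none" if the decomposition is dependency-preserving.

CustID → Price lies within Order1.
Qty → Price lies within Order1.
Price → Qty, CustID lies within Order1.
Every dependency is enforceable on the fragments, so the decomposition is dependency-preserving.

none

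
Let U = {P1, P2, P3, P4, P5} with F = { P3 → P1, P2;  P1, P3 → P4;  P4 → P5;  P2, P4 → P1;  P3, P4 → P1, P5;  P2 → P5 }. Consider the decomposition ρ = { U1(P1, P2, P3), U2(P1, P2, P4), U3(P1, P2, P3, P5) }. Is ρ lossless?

Chase test. Columns are P1, P2, P3, P4, P5; row i has aⱼ where attribute j ∈ Ui, else bᵢⱼ.
Initial tableau (one row per fragment):
  row 1: a1 a2 a3 b14 b15
  row 2: a1 a2 b23 a4 b25
  row 3: a1 a2 a3 b34 a5
Rows 1 and 3 agree on P1, P3; apply P1, P3→P4 and equate their P4 entries.
Rows 1 and 3 agree on P4; apply P4→P5 and equate their P5 entries.
Rows 1 and 2 agree on P2; apply P2→P5 and equate their P5 entries.
No row becomes fully distinguished — the join is lossy.

No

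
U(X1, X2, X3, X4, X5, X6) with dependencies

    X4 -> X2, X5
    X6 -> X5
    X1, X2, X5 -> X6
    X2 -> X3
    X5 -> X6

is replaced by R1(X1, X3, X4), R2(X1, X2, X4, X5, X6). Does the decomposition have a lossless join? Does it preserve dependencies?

lossless but not dependency-preserving

Lossless test: (X1, X4)⁺ = {X1, X2, X3, X4, X5, X6}, which contains all of one fragment — lossless.
Dependency preservation: the restricted closure of {X2} across the fragments never reaches {X3}, so X2 → X3 cannot be enforced without a join — not preserved.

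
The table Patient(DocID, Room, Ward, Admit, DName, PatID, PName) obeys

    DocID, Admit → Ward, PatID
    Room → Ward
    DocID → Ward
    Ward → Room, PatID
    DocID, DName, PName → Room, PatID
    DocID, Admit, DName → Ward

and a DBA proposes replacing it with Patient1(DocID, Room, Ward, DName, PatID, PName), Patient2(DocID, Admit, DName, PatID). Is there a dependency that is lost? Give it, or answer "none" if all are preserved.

none

DocID, Admit → Ward, PatID: restricted closure across fragments reaches Ward, PatID.
Room → Ward lies within Patient1.
DocID → Ward lies within Patient1.
Ward → Room, PatID lies within Patient1.
DocID, DName, PName → Room, PatID lies within Patient1.
DocID, Admit, DName → Ward: restricted closure across fragments reaches Ward.
Every dependency is enforceable on the fragments, so the decomposition is dependency-preserving.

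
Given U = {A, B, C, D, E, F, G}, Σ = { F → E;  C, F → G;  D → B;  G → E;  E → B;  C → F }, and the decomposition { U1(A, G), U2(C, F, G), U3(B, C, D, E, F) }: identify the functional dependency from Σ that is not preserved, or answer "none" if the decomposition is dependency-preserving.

Check G → E: no single fragment contains all of {E, G}, and the restricted closure of {G} across the fragments never reaches {E}.
F → E is preserved.
C, F → G is preserved.
D → B is preserved.
E → B is preserved.
C → F is preserved.

G → E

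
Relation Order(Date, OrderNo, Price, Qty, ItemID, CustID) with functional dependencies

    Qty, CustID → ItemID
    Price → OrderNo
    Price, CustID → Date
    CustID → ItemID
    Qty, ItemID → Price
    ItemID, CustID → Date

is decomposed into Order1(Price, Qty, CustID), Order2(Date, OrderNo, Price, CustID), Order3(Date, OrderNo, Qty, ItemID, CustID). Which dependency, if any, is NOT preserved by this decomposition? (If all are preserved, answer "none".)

Qty, ItemID → Price

Check Qty, ItemID → Price: no single fragment contains all of {Price, Qty, ItemID}, and the restricted closure of {Qty, ItemID} across the fragments never reaches {Price}.
Qty, CustID → ItemID is preserved.
Price → OrderNo is preserved.
Price, CustID → Date is preserved.
CustID → ItemID is preserved.
ItemID, CustID → Date is preserved.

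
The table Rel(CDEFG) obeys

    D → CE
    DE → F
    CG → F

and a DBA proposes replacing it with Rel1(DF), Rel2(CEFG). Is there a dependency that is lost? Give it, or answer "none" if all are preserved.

Check D → CE: no single fragment contains all of {CDE}, and the restricted closure of {D} across the fragments never reaches {CE}.
DE → F is preserved.
CG → F is preserved.

D → CE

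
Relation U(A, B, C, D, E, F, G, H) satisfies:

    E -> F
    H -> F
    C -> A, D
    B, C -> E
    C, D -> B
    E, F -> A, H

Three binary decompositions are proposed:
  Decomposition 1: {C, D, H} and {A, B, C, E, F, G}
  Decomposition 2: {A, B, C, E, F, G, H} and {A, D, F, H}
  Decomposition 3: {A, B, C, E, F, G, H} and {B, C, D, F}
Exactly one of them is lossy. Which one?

Decomposition 2

Decomposition 1: common = {C}, closure = {A, B, C, D, E, F, H} → lossless.
Decomposition 2: common = {A, F, H}, closure = {A, F, H} → lossy.
Decomposition 3: common = {B, C, F}, closure = {A, B, C, D, E, F, H} → lossless.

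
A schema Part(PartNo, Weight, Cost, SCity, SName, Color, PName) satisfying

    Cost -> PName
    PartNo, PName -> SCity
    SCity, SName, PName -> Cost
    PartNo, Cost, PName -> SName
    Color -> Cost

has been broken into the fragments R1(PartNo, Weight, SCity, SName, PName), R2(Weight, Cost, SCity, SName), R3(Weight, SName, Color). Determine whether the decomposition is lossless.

No

Chase test. Columns are PartNo, Weight, Cost, SCity, SName, Color, PName; row i has aⱼ where attribute j ∈ Ri, else bᵢⱼ.
Initial tableau (one row per fragment):
  row 1: a1 a2 b13 a4 a5 b16 a7
  row 2: b21 a2 a3 a4 a5 b26 b27
  row 3: b31 a2 b33 b34 a5 a6 b37
No row becomes fully distinguished — the join is lossy.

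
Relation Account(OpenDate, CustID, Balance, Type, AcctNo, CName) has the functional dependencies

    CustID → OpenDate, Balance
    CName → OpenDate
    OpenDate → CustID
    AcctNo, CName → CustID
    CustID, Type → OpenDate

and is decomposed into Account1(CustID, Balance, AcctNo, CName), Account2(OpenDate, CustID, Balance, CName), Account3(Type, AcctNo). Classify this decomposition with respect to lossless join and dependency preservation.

lossy but dependency-preserving

Lossless test (chase): Rows 1 and 2 agree on CustID; apply CustID→OpenDate, Balance and equate their OpenDate, Balance entries. No row becomes fully distinguished — the join is lossy.
Dependency preservation: CustID, Type → OpenDate is not contained in any single fragment, but the restricted closure of its left-hand side across the fragments still reaches the right-hand side; the remaining FDs each lie inside some fragment. All dependencies are preserved.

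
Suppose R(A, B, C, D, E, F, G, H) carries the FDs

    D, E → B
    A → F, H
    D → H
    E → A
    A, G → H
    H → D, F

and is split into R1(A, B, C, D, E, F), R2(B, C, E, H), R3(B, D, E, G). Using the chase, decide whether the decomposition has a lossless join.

No

Chase test. Columns are A, B, C, D, E, F, G, H; row i has aⱼ where attribute j ∈ Ri, else bᵢⱼ.
Initial tableau (one row per fragment):
  row 1: a1 a2 a3 a4 a5 a6 b17 b18
  row 2: b21 a2 a3 b24 a5 b26 b27 a8
  row 3: b31 a2 b33 a4 a5 b36 a7 b38
Rows 1 and 3 agree on D; apply D→H and equate their H entries.
Rows 1 and 2 agree on E; apply E→A and equate their A entries.
Rows 1 and 3 agree on E; apply E→A and equate their A entries.
Rows 1 and 3 agree on H; apply H→D, F and equate their D, F entries.
Rows 1 and 2 agree on A; apply A→F, H and equate their F, H entries.
Rows 1 and 2 agree on H; apply H→D, F and equate their D, F entries.
No row becomes fully distinguished — the join is lossy.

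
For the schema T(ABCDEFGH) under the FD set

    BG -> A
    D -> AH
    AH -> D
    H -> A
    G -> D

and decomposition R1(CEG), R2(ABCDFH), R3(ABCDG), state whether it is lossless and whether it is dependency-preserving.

Lossless test (chase): Rows 2 and 3 agree on D; apply D→AH and equate their AH entries. Rows 1 and 3 agree on G; apply G→D and equate their D entries. Rows 1 and 2 agree on D; apply D→AH and equate their AH entries. No row becomes fully distinguished — the join is lossy.
Dependency preservation: every FD's attributes lie within a single fragment, so each can be enforced locally — preserved.

lossy but dependency-preserving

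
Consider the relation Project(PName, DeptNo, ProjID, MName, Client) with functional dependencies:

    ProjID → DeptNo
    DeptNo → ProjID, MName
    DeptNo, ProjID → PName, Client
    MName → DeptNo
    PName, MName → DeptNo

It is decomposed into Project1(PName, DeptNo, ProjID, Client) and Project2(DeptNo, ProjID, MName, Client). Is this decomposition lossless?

Yes

Common attributes: Project1 ∩ Project2 = {DeptNo, ProjID, Client}.
Closure of {DeptNo, ProjID, Client}: DeptNo → ProjID, MName applies, adding MName; DeptNo, ProjID → PName, Client applies, adding PName. So (DeptNo, ProjID, Client)⁺ = {PName, DeptNo, ProjID, MName, Client}.
This closure contains every attribute of Project1, so Project1 ∩ Project2 → Project1. The join is lossless.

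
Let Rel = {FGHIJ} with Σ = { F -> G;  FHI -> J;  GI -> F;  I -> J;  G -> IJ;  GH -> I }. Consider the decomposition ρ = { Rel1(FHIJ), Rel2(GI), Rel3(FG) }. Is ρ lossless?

Chase test. Columns are FGHIJ; row i has aⱼ where attribute j ∈ Reli, else bᵢⱼ.
Initial tableau (one row per fragment):
  row 1: a1 b12 a3 a4 a5
  row 2: b21 a2 b23 a4 b25
  row 3: a1 a2 b33 b34 b35
Rows 1 and 3 agree on F; apply F→G and equate their G entries.
Rows 1 and 2 agree on GI; apply GI→F and equate their F entries.
Rows 1 and 2 agree on I; apply I→J and equate their J entries.
Rows 1 and 3 agree on G; apply G→IJ and equate their IJ entries.
Row 1 is now all distinguished symbols — the join is lossless.

Yes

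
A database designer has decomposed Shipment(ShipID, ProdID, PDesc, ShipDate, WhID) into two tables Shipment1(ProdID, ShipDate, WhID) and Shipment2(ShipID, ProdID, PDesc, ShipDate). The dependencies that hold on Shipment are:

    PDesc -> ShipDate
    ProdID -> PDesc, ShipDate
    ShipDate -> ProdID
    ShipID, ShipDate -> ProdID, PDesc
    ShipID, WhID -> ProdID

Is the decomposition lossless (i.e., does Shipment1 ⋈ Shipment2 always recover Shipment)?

No

Common attributes: Shipment1 ∩ Shipment2 = {ProdID, ShipDate}.
Closure of {ProdID, ShipDate}: ProdID → PDesc, ShipDate applies, adding PDesc. So (ProdID, ShipDate)⁺ = {ProdID, PDesc, ShipDate}.
The closure contains neither all of Shipment1 = {ProdID, ShipDate, WhID} nor all of Shipment2 = {ShipID, ProdID, PDesc, ShipDate}, so the common attributes are not a superkey of either fragment. The join is lossy.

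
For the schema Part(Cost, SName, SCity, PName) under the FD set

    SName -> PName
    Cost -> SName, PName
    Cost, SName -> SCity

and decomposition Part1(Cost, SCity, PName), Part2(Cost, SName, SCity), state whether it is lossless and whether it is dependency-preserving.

Lossless test: (Cost, SCity)⁺ = {Cost, SName, SCity, PName}, which contains all of one fragment — lossless.
Dependency preservation: the restricted closure of {SName} across the fragments never reaches {PName}, so SName → PName cannot be enforced without a join — not preserved.

lossless but not dependency-preserving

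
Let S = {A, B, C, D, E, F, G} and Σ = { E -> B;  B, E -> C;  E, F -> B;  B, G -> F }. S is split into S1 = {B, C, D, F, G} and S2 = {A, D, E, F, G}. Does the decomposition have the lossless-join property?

No

Common attributes: S1 ∩ S2 = {D, F, G}.
No dependency enlarges {D, F, G}, so (D, F, G)⁺ = {D, F, G}.
The closure contains neither all of S1 = {B, C, D, F, G} nor all of S2 = {A, D, E, F, G}, so the common attributes are not a superkey of either fragment. The join is lossy.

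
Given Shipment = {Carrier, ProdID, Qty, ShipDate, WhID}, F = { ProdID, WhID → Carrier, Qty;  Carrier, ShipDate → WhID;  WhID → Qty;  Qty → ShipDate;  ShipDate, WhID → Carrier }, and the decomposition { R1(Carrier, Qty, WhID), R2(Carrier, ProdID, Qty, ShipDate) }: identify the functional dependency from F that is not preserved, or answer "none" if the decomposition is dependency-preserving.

ProdID, WhID → Carrier, Qty: restricted closure across fragments reaches Carrier, Qty.
Carrier, ShipDate → WhID: restricted closure across fragments reaches WhID.
WhID → Qty lies within R1.
Qty → ShipDate lies within R2.
ShipDate, WhID → Carrier: restricted closure across fragments reaches Carrier.
Every dependency is enforceable on the fragments, so the decomposition is dependency-preserving.

none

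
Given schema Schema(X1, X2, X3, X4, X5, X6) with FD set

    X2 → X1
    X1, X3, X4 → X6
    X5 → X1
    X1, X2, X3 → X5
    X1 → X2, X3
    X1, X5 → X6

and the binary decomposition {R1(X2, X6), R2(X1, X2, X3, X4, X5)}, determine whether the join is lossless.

Common attributes: R1 ∩ R2 = {X2}.
Closure of {X2}: X2 → X1 applies, adding X1; X1 → X2, X3 applies, adding X3; X1, X2, X3 → X5 applies, adding X5; X1, X5 → X6 applies, adding X6. So (X2)⁺ = {X1, X2, X3, X5, X6}.
This closure contains every attribute of R1, so R1 ∩ R2 → R1. The join is lossless.

Yes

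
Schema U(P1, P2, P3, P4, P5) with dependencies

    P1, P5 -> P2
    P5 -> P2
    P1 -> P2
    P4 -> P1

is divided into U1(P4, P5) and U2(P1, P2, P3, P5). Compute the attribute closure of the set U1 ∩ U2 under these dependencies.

P2, P5

U1 ∩ U2 = {P5}.
P5 → P2 applies, adding P2
Closure: {P2, P5}.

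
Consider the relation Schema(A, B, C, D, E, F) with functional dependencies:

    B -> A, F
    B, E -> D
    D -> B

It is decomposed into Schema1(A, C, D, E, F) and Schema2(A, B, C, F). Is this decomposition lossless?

No

Common attributes: Schema1 ∩ Schema2 = {A, C, F}.
No dependency enlarges {A, C, F}, so (A, C, F)⁺ = {A, C, F}.
The closure contains neither all of Schema1 = {A, C, D, E, F} nor all of Schema2 = {A, B, C, F}, so the common attributes are not a superkey of either fragment. The join is lossy.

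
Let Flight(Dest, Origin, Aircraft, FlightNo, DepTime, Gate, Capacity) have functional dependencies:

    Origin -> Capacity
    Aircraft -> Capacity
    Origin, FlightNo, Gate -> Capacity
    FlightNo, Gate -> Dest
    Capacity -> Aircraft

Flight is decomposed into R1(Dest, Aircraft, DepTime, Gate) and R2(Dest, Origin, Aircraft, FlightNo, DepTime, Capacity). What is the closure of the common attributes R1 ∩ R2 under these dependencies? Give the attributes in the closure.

Dest, Aircraft, DepTime, Capacity

R1 ∩ R2 = {Dest, Aircraft, DepTime}.
Aircraft → Capacity applies, adding Capacity
Closure: {Dest, Aircraft, DepTime, Capacity}.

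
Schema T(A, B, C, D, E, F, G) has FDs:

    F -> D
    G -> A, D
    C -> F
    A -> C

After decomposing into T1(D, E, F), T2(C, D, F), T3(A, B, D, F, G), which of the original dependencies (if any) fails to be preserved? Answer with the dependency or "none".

A -> C

Check A → C: no single fragment contains all of {A, C}, and the restricted closure of {A} across the fragments never reaches {C}.
F → D is preserved.
G → A, D is preserved.
C → F is preserved.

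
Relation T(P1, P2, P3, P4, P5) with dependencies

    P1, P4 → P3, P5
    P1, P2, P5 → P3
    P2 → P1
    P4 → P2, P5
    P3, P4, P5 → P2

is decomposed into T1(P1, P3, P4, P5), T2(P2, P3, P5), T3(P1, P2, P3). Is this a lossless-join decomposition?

Chase test. Columns are P1, P2, P3, P4, P5; row i has aⱼ where attribute j ∈ Ti, else bᵢⱼ.
Initial tableau (one row per fragment):
  row 1: a1 b12 a3 a4 a5
  row 2: b21 a2 a3 b24 a5
  row 3: a1 a2 a3 b34 b35
Rows 2 and 3 agree on P2; apply P2→P1 and equate their P1 entries.
No row becomes fully distinguished — the join is lossy.

No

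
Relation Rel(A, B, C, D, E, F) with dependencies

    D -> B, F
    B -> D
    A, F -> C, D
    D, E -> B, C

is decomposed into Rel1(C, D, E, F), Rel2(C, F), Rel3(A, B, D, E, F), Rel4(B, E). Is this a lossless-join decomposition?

Chase test. Columns are A, B, C, D, E, F; row i has aⱼ where attribute j ∈ Reli, else bᵢⱼ.
Initial tableau (one row per fragment):
  row 1: b11 b12 a3 a4 a5 a6
  row 2: b21 b22 a3 b24 b25 a6
  row 3: a1 a2 b33 a4 a5 a6
  row 4: b41 a2 b43 b44 a5 b46
Rows 1 and 3 agree on D; apply D→B, F and equate their B, F entries.
Rows 1 and 4 agree on B; apply B→D and equate their D entries.
Rows 1 and 3 agree on D, E; apply D, E→B, C and equate their B, C entries.
Rows 1 and 4 agree on D, E; apply D, E→B, C and equate their B, C entries.
Rows 1 and 4 agree on D; apply D→B, F and equate their B, F entries.
Row 3 is now all distinguished symbols — the join is lossless.

Yes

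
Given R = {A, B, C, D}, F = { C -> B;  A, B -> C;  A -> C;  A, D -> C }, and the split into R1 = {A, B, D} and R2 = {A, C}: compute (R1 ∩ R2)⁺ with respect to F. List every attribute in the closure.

A, B, C

R1 ∩ R2 = {A}.
A → C applies, adding C
C → B applies, adding B
Closure: {A, B, C}.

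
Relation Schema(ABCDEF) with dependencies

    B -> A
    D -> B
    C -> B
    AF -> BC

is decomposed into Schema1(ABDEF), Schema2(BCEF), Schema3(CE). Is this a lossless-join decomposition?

Chase test. Columns are ABCDEF; row i has aⱼ where attribute j ∈ Schemai, else bᵢⱼ.
Initial tableau (one row per fragment):
  row 1: a1 a2 b13 a4 a5 a6
  row 2: b21 a2 a3 b24 a5 a6
  row 3: b31 b32 a3 b34 a5 b36
Rows 1 and 2 agree on B; apply B→A and equate their A entries.
Rows 2 and 3 agree on C; apply C→B and equate their B entries.
Rows 1 and 2 agree on AF; apply AF→BC and equate their BC entries.
Rows 1 and 3 agree on B; apply B→A and equate their A entries.
Row 1 is now all distinguished symbols — the join is lossless.

Yes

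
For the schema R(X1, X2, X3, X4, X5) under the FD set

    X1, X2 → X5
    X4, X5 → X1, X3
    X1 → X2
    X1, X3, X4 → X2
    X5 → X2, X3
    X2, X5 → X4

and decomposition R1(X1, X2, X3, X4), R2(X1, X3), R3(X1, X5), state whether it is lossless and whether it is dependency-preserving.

Lossless test (chase): Rows 1 and 2 agree on X1; apply X1→X2 and equate their X2 entries. Rows 1 and 3 agree on X1; apply X1→X2 and equate their X2 entries. Rows 1 and 2 agree on X1, X2; apply X1, X2→X5 and equate their X5 entries. Rows 1 and 3 agree on X1, X2; apply X1, X2→X5 and equate their X5 entries. Rows 1 and 3 agree on X5; apply X5→X2, X3 and equate their X2, X3 entries. Rows 1 and 2 agree on X2, X5; apply X2, X5→X4 and equate their X4 entries. Rows 1 and 3 agree on X2, X5; apply X2, X5→X4 and equate their X4 entries. Row 1 is now all distinguished symbols — the join is lossless.
Dependency preservation: X1, X2 → X5; X4, X5 → X1, X3; X5 → X2, X3; X2, X5 → X4 are not contained in any single fragment, but the restricted closure of each left-hand side across the fragments still reaches the right-hand side; the remaining FDs each lie inside some fragment. All dependencies are preserved.

lossless and dependency-preserving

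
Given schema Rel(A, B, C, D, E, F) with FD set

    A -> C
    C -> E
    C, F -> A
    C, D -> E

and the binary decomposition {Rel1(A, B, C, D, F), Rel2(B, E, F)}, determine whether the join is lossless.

No

Common attributes: Rel1 ∩ Rel2 = {B, F}.
No dependency enlarges {B, F}, so (B, F)⁺ = {B, F}.
The closure contains neither all of Rel1 = {A, B, C, D, F} nor all of Rel2 = {B, E, F}, so the common attributes are not a superkey of either fragment. The join is lossy.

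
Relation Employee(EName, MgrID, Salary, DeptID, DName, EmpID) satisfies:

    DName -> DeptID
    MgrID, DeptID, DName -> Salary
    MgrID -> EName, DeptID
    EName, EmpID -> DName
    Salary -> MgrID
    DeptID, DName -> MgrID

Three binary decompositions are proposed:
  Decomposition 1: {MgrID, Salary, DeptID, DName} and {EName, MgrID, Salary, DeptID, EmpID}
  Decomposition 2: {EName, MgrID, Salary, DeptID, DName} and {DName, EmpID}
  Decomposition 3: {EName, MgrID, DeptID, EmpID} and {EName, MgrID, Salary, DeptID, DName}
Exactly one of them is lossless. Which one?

Decomposition 2

Decomposition 1: common = {MgrID, Salary, DeptID}, closure = {EName, MgrID, Salary, DeptID} → lossy.
Decomposition 2: common = {DName}, closure = {EName, MgrID, Salary, DeptID, DName} → lossless.
Decomposition 3: common = {EName, MgrID, DeptID}, closure = {EName, MgrID, DeptID} → lossy.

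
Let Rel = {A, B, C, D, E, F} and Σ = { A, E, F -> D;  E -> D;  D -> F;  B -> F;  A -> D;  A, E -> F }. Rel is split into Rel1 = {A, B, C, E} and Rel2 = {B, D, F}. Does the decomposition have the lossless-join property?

Common attributes: Rel1 ∩ Rel2 = {B}.
Closure of {B}: B → F applies, adding F. So (B)⁺ = {B, F}.
The closure contains neither all of Rel1 = {A, B, C, E} nor all of Rel2 = {B, D, F}, so the common attributes are not a superkey of either fragment. The join is lossy.

No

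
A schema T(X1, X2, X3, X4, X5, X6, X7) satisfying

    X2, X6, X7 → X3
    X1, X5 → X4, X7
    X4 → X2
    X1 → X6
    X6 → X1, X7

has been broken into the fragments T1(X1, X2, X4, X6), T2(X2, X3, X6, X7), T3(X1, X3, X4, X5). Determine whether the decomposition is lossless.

Yes

Chase test. Columns are X1, X2, X3, X4, X5, X6, X7; row i has aⱼ where attribute j ∈ Ti, else bᵢⱼ.
Initial tableau (one row per fragment):
  row 1: a1 a2 b13 a4 b15 a6 b17
  row 2: b21 a2 a3 b24 b25 a6 a7
  row 3: a1 b32 a3 a4 a5 b36 b37
Rows 1 and 3 agree on X4; apply X4→X2 and equate their X2 entries.
Rows 1 and 3 agree on X1; apply X1→X6 and equate their X6 entries.
Rows 1 and 2 agree on X6; apply X6→X1, X7 and equate their X1, X7 entries.
Rows 1 and 3 agree on X6; apply X6→X1, X7 and equate their X1, X7 entries.
Rows 1 and 2 agree on X2, X6, X7; apply X2, X6, X7→X3 and equate their X3 entries.
Row 3 is now all distinguished symbols — the join is lossless.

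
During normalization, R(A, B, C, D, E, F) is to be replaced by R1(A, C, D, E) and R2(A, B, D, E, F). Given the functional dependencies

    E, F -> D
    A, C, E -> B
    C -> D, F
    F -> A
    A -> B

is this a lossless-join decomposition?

No

Common attributes: R1 ∩ R2 = {A, D, E}.
Closure of {A, D, E}: A → B applies, adding B. So (A, D, E)⁺ = {A, B, D, E}.
The closure contains neither all of R1 = {A, C, D, E} nor all of R2 = {A, B, D, E, F}, so the common attributes are not a superkey of either fragment. The join is lossy.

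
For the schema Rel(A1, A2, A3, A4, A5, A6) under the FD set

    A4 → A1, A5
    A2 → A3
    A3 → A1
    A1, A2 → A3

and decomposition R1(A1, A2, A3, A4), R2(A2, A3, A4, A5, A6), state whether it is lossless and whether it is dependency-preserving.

Lossless test: (A2, A3, A4)⁺ = {A1, A2, A3, A4, A5}, which contains all of one fragment — lossless.
Dependency preservation: A4 → A1, A5 is not contained in any single fragment, but the restricted closure of its left-hand side across the fragments still reaches the right-hand side; the remaining FDs each lie inside some fragment. All dependencies are preserved.

lossless and dependency-preserving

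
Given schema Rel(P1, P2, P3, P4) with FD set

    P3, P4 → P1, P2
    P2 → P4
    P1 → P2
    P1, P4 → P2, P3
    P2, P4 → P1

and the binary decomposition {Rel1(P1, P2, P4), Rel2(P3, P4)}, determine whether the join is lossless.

No

Common attributes: Rel1 ∩ Rel2 = {P4}.
No dependency enlarges {P4}, so (P4)⁺ = {P4}.
The closure contains neither all of Rel1 = {P1, P2, P4} nor all of Rel2 = {P3, P4}, so the common attributes are not a superkey of either fragment. The join is lossy.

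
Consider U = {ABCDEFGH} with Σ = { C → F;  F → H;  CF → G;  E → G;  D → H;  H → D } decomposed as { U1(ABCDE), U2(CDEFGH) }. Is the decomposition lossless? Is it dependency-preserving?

Lossless test: (CDE)⁺ = {CDEFGH}, which contains all of one fragment — lossless.
Dependency preservation: every FD's attributes lie within a single fragment, so each can be enforced locally — preserved.

lossless and dependency-preserving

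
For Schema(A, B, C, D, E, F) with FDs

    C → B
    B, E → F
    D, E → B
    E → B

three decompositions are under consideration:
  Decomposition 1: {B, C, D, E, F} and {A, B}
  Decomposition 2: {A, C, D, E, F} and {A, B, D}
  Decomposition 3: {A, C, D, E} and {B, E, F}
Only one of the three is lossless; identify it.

Decomposition 1: common = {B}, closure = {B} → lossy.
Decomposition 2: common = {A, D}, closure = {A, D} → lossy.
Decomposition 3: common = {E}, closure = {B, E, F} → lossless.

Decomposition 3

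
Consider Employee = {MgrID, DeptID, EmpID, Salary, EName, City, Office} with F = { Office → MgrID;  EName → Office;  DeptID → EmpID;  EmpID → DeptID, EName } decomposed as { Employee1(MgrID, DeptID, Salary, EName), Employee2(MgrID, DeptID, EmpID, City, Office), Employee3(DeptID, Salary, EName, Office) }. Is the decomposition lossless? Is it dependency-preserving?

Lossless test (chase): Rows 2 and 3 agree on Office; apply Office→MgrID and equate their MgrID entries. Rows 1 and 3 agree on EName; apply EName→Office and equate their Office entries. Rows 1 and 2 agree on DeptID; apply DeptID→EmpID and equate their EmpID entries. Rows 1 and 3 agree on DeptID; apply DeptID→EmpID and equate their EmpID entries. Rows 1 and 2 agree on EmpID; apply EmpID→DeptID, EName and equate their DeptID, EName entries. No row becomes fully distinguished — the join is lossy.
Dependency preservation: EmpID → DeptID, EName is not contained in any single fragment, but the restricted closure of its left-hand side across the fragments still reaches the right-hand side; the remaining FDs each lie inside some fragment. All dependencies are preserved.

lossy but dependency-preserving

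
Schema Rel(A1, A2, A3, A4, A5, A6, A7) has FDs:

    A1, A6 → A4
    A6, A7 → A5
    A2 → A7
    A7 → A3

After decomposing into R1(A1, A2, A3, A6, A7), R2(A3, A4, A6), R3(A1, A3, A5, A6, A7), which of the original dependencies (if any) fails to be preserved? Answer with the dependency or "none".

A1, A6 → A4

Check A1, A6 → A4: no single fragment contains all of {A1, A4, A6}, and the restricted closure of {A1, A6} across the fragments never reaches {A4}.
A6, A7 → A5 is preserved.
A2 → A7 is preserved.
A7 → A3 is preserved.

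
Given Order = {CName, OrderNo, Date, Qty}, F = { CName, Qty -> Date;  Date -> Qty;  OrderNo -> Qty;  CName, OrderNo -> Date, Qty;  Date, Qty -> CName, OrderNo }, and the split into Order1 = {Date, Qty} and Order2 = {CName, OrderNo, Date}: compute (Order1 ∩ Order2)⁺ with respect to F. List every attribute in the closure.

CName, OrderNo, Date, Qty

Order1 ∩ Order2 = {Date}.
Date → Qty applies, adding Qty
Date, Qty → CName, OrderNo applies, adding CName, OrderNo
Closure: {CName, OrderNo, Date, Qty}.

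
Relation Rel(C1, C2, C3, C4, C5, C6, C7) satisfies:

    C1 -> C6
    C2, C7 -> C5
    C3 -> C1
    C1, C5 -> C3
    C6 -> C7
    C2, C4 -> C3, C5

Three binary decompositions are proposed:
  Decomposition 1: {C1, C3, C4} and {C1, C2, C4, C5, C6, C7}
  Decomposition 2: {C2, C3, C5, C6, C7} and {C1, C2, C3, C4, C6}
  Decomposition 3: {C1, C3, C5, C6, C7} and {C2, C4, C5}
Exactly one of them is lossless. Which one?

Decomposition 2

Decomposition 1: common = {C1, C4}, closure = {C1, C4, C6, C7} → lossy.
Decomposition 2: common = {C2, C3, C6}, closure = {C1, C2, C3, C5, C6, C7} → lossless.
Decomposition 3: common = {C5}, closure = {C5} → lossy.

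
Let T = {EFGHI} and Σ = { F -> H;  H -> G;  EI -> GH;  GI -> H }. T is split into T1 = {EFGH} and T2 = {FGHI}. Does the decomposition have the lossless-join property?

No

Common attributes: T1 ∩ T2 = {FGH}.
No dependency enlarges {FGH}, so (FGH)⁺ = {FGH}.
The closure contains neither all of T1 = {EFGH} nor all of T2 = {FGHI}, so the common attributes are not a superkey of either fragment. The join is lossy.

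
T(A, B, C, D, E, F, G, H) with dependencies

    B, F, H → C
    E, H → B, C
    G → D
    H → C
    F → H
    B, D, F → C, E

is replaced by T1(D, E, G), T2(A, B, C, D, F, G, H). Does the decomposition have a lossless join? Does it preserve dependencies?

lossy and not dependency-preserving

Lossless test: (D, G)⁺ = {D, G}, which is a superkey of neither fragment — lossy.
Dependency preservation: the restricted closure of {E, H} across the fragments never reaches {B, C}, so E, H → B, C cannot be enforced without a join — not preserved.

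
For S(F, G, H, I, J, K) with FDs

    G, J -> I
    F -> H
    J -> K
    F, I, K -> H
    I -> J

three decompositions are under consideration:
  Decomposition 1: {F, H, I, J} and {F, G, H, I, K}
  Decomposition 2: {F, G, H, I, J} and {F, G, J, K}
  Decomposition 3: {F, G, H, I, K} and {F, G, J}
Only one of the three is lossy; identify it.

Decomposition 1: common = {F, H, I}, closure = {F, H, I, J, K} → lossless.
Decomposition 2: common = {F, G, J}, closure = {F, G, H, I, J, K} → lossless.
Decomposition 3: common = {F, G}, closure = {F, G, H} → lossy.

Decomposition 3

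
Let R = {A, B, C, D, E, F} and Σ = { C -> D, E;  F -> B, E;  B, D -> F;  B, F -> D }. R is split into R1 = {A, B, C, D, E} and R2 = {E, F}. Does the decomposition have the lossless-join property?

Common attributes: R1 ∩ R2 = {E}.
No dependency enlarges {E}, so (E)⁺ = {E}.
The closure contains neither all of R1 = {A, B, C, D, E} nor all of R2 = {E, F}, so the common attributes are not a superkey of either fragment. The join is lossy.

No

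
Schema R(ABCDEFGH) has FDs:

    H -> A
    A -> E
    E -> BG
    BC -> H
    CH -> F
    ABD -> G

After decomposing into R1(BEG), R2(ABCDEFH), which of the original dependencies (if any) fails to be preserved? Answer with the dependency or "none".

H → A lies within R2.
A → E lies within R2.
E → BG lies within R1.
BC → H lies within R2.
CH → F lies within R2.
ABD → G: restricted closure across fragments reaches G.
Every dependency is enforceable on the fragments, so the decomposition is dependency-preserving.

none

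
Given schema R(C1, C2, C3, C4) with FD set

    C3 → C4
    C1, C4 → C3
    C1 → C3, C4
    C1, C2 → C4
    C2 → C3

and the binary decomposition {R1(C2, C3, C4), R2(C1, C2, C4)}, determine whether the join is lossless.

Common attributes: R1 ∩ R2 = {C2, C4}.
Closure of {C2, C4}: C2 → C3 applies, adding C3. So (C2, C4)⁺ = {C2, C3, C4}.
This closure contains every attribute of R1, so R1 ∩ R2 → R1. The join is lossless.

Yes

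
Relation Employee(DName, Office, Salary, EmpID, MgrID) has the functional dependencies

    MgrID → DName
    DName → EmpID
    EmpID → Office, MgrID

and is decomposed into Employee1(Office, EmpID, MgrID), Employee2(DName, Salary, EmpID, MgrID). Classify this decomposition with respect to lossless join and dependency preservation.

lossless and dependency-preserving

Lossless test: (EmpID, MgrID)⁺ = {DName, Office, EmpID, MgrID}, which contains all of one fragment — lossless.
Dependency preservation: every FD's attributes lie within a single fragment, so each can be enforced locally — preserved.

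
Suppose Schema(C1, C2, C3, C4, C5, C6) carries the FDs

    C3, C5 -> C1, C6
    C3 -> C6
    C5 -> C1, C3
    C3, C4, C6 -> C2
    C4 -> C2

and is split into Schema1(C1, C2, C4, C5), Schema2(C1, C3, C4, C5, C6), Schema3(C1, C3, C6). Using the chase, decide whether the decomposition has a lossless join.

Yes

Chase test. Columns are C1, C2, C3, C4, C5, C6; row i has aⱼ where attribute j ∈ Schemai, else bᵢⱼ.
Initial tableau (one row per fragment):
  row 1: a1 a2 b13 a4 a5 b16
  row 2: a1 b22 a3 a4 a5 a6
  row 3: a1 b32 a3 b34 b35 a6
Rows 1 and 2 agree on C5; apply C5→C1, C3 and equate their C1, C3 entries.
Rows 1 and 2 agree on C4; apply C4→C2 and equate their C2 entries.
Rows 1 and 2 agree on C3, C5; apply C3, C5→C1, C6 and equate their C1, C6 entries.
Row 1 is now all distinguished symbols — the join is lossless.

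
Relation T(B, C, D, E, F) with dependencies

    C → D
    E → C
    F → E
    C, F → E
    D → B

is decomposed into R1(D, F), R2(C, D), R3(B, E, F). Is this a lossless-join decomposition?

Chase test. Columns are B, C, D, E, F; row i has aⱼ where attribute j ∈ Ri, else bᵢⱼ.
Initial tableau (one row per fragment):
  row 1: b11 b12 a3 b14 a5
  row 2: b21 a2 a3 b24 b25
  row 3: a1 b32 b33 a4 a5
Rows 1 and 3 agree on F; apply F→E and equate their E entries.
Rows 1 and 2 agree on D; apply D→B and equate their B entries.
Rows 1 and 3 agree on E; apply E→C and equate their C entries.
Rows 1 and 3 agree on C; apply C→D and equate their D entries.
Rows 1 and 3 agree on D; apply D→B and equate their B entries.
No row becomes fully distinguished — the join is lossy.

No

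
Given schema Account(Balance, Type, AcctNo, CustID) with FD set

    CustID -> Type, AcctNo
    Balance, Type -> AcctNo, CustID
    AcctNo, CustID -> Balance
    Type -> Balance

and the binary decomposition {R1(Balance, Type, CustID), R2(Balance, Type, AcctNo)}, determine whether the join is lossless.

Common attributes: R1 ∩ R2 = {Balance, Type}.
Closure of {Balance, Type}: Balance, Type → AcctNo, CustID applies, adding AcctNo, CustID. So (Balance, Type)⁺ = {Balance, Type, AcctNo, CustID}.
This closure contains every attribute of R1, so R1 ∩ R2 → R1. The join is lossless.

Yes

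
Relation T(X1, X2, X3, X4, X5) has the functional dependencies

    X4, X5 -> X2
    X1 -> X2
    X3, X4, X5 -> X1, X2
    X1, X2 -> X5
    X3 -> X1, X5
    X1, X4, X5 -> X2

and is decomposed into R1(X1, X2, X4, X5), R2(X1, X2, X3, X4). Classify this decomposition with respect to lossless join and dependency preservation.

Lossless test: (X1, X2, X4)⁺ = {X1, X2, X4, X5}, which contains all of one fragment — lossless.
Dependency preservation: X3, X4, X5 → X1, X2; X3 → X1, X5 are not contained in any single fragment, but the restricted closure of each left-hand side across the fragments still reaches the right-hand side; the remaining FDs each lie inside some fragment. All dependencies are preserved.

lossless and dependency-preserving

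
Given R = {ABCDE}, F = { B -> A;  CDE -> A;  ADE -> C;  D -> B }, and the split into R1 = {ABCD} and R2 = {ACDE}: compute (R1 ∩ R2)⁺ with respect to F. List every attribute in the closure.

R1 ∩ R2 = {ACD}.
D → B applies, adding B
Closure: {ABCD}.

ABCD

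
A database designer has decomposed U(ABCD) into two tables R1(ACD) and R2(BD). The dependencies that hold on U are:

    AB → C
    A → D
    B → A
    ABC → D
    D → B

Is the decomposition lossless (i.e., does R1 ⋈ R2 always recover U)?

Yes

Common attributes: R1 ∩ R2 = {D}.
Closure of {D}: D → B applies, adding B; B → A applies, adding A; AB → C applies, adding C. So (D)⁺ = {ABCD}.
This closure contains every attribute of R1, so R1 ∩ R2 → R1. The join is lossless.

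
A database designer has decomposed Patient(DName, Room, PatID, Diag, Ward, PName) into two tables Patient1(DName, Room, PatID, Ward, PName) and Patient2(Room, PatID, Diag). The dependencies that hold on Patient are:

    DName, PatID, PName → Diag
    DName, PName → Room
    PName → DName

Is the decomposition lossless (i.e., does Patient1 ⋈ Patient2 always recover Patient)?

No

Common attributes: Patient1 ∩ Patient2 = {Room, PatID}.
No dependency enlarges {Room, PatID}, so (Room, PatID)⁺ = {Room, PatID}.
The closure contains neither all of Patient1 = {DName, Room, PatID, Ward, PName} nor all of Patient2 = {Room, PatID, Diag}, so the common attributes are not a superkey of either fragment. The join is lossy.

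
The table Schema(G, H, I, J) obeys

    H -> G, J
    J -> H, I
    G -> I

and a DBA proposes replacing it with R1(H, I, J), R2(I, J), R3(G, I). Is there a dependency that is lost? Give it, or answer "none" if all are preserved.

H -> G, J

Check H → G, J: no single fragment contains all of {G, H, J}, and the restricted closure of {H} across the fragments never reaches {G, J}.
J → H, I is preserved.
G → I is preserved.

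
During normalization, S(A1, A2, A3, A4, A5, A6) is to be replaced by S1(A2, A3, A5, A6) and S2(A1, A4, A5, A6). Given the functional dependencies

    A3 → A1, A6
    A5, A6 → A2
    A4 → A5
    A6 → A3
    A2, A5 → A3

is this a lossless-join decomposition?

Common attributes: S1 ∩ S2 = {A5, A6}.
Closure of {A5, A6}: A5, A6 → A2 applies, adding A2; A6 → A3 applies, adding A3; A3 → A1, A6 applies, adding A1. So (A5, A6)⁺ = {A1, A2, A3, A5, A6}.
This closure contains every attribute of S1, so S1 ∩ S2 → S1. The join is lossless.

Yes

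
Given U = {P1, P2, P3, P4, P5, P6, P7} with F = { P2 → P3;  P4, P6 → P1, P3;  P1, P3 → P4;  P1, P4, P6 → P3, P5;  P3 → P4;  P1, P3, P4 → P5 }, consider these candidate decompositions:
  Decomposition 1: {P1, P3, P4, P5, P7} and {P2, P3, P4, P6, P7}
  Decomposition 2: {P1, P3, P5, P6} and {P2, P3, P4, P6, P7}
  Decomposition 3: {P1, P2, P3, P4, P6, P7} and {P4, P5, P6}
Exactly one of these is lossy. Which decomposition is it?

Decomposition 1

Decomposition 1: common = {P3, P4, P7}, closure = {P3, P4, P7} → lossy.
Decomposition 2: common = {P3, P6}, closure = {P1, P3, P4, P5, P6} → lossless.
Decomposition 3: common = {P4, P6}, closure = {P1, P3, P4, P5, P6} → lossless.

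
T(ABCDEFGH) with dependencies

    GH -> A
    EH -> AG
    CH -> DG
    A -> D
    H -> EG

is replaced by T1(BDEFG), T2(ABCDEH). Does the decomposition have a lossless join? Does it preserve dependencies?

lossy and not dependency-preserving

Lossless test: (BDE)⁺ = {BDE}, which is a superkey of neither fragment — lossy.
Dependency preservation: the restricted closure of {EH} across the fragments never reaches {AG}, so EH → AG cannot be enforced without a join — not preserved.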